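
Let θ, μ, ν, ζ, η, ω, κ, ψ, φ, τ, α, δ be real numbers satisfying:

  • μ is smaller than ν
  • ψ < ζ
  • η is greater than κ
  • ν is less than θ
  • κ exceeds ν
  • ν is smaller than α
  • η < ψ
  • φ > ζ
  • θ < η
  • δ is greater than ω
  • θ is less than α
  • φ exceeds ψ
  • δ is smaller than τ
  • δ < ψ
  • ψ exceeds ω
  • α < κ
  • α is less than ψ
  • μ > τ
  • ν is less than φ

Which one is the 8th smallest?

Piecing the relations together gives one ordering: ω < δ < τ < μ < ν < θ < α < κ < η < ψ < ζ < φ.
Counting 8 from the smallest end gives κ.

κ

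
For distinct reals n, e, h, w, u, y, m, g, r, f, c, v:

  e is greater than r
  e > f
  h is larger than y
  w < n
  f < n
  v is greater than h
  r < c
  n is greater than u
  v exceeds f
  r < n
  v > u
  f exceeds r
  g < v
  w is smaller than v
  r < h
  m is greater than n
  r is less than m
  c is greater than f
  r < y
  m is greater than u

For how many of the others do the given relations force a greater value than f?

From f the given relations immediately reach c, n, e, v.
From those, m — 5 in total.
Nothing else is reachable above f; 5 in all.

5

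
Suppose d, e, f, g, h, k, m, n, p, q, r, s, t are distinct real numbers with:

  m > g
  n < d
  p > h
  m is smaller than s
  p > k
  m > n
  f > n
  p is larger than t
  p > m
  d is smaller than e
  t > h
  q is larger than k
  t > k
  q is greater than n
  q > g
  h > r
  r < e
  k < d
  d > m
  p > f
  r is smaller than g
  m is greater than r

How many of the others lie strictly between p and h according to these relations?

1

Chaining upward from h reaches: t.
Chaining downward from p reaches: n, r, k, g, f, m, t.
Strictly between h and p are those in both lists: t — 1 element.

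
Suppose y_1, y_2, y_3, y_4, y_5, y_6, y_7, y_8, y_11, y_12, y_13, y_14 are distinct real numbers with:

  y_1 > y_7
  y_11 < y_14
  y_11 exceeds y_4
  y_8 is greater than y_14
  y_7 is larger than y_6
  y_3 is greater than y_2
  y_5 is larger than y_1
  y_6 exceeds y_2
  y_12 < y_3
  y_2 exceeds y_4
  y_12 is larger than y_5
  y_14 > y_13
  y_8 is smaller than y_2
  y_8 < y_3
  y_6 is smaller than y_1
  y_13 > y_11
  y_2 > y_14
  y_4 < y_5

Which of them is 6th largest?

y_6

Piecing the relations together gives one ordering: y_4 < y_11 < y_13 < y_14 < y_8 < y_2 < y_6 < y_7 < y_1 < y_5 < y_12 < y_3.
Counting 6 from the largest end gives y_6.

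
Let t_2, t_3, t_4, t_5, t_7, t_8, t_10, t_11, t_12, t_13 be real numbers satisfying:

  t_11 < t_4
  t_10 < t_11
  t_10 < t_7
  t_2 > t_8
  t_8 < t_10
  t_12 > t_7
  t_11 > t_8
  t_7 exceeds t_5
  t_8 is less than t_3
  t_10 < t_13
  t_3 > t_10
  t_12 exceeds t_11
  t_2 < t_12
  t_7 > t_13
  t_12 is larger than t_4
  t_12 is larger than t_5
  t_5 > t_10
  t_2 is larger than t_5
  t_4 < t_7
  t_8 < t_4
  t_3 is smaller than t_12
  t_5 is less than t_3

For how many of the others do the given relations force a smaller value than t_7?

The elements the relations force below t_7 are t_8, t_10, t_5, t_13, t_11, t_4 — no chain reaches any other.
That is 6.

6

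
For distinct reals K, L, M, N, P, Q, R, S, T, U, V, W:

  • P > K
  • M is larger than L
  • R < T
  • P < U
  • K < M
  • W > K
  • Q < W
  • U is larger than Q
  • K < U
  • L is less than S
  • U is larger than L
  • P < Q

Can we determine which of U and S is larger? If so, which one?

undetermined

Following every chain through S: below S we get L.
U is not reached, and no chain runs the other way from U to S.
So the given relations leave the order of S and U undetermined.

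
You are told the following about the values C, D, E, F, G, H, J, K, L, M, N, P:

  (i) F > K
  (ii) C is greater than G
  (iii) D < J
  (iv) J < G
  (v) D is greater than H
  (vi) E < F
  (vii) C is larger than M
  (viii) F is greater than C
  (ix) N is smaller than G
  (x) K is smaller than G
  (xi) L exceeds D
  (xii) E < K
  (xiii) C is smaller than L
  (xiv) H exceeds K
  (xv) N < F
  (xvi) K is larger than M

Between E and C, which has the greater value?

C

Following the relations from E: E < K < H < D < J < G < C.
So E < C; C is the larger of the two.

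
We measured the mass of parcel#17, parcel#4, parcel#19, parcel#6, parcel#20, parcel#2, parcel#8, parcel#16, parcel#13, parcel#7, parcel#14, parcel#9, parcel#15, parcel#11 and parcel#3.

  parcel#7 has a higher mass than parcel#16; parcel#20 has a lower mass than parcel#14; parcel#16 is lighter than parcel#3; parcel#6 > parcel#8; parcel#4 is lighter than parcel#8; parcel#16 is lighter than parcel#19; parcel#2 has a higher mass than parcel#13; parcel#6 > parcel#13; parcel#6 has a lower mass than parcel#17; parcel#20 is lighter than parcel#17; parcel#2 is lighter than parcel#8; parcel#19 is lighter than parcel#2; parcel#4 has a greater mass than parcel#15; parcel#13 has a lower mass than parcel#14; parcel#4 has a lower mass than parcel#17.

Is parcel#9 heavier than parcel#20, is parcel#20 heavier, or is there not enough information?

undetermined

Following every chain through parcel#20: above parcel#20 we get parcel#14, parcel#17.
parcel#9 is not reached, and no chain runs the other way from parcel#9 to parcel#20.
So the given relations leave the order of parcel#20 and parcel#9 undetermined.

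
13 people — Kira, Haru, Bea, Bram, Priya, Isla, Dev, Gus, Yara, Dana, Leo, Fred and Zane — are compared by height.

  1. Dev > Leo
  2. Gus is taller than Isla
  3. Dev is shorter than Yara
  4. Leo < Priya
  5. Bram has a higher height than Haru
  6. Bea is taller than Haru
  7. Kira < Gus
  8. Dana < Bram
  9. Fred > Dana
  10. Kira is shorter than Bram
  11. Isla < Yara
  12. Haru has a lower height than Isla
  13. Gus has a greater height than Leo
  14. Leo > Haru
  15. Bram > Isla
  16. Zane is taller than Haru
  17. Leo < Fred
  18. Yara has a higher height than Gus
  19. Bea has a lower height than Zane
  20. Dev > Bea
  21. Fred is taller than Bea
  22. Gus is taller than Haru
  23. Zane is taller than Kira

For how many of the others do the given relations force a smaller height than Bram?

4

Directly below Bram: Kira, Haru, Dana, Isla.
No other element is forced below Bram by the given relations, so the count is 4.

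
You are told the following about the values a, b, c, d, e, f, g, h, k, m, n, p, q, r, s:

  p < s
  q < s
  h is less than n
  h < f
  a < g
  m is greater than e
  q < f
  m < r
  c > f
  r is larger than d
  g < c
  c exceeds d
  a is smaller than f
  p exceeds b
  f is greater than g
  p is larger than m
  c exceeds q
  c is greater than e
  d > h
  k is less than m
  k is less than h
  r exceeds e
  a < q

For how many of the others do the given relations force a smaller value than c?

8

From c the given relations immediately reach e, g, q, d, f.
From those, a, h — 7 in total.
From those, k — 8 in total.
No other element is forced below c by the given relations, so the count is 8.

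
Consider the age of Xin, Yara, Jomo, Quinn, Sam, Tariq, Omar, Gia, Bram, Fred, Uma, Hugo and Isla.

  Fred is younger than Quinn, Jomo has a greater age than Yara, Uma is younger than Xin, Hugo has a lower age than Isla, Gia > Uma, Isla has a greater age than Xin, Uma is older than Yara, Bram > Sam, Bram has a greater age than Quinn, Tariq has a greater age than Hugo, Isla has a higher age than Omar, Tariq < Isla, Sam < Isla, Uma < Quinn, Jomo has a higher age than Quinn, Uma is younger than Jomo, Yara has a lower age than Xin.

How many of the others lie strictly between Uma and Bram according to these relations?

The relations place Uma below Bram. An element lies strictly between them when it is forced above Uma and also forced below Bram.
Above Uma: {Xin, Quinn, Jomo, Isla, Gia}. Below Bram: {Yara, Fred, Sam, Quinn}.
Intersection: {Quinn} — 1.

1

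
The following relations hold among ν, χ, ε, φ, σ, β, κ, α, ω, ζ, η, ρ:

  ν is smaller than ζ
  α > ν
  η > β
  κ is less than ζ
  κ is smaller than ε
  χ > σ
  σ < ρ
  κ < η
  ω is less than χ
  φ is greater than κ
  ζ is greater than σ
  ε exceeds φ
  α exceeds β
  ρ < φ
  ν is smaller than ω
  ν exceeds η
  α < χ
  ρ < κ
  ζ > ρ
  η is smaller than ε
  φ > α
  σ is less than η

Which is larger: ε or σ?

ε

Link the given pairs in sequence: σ < ρ; ρ < κ; κ < η; η < ν; ν < α; α < φ; φ < ε.
Together: σ < ρ < κ < η < ν < α < φ < ε.
So σ < ε; ε is the larger of the two.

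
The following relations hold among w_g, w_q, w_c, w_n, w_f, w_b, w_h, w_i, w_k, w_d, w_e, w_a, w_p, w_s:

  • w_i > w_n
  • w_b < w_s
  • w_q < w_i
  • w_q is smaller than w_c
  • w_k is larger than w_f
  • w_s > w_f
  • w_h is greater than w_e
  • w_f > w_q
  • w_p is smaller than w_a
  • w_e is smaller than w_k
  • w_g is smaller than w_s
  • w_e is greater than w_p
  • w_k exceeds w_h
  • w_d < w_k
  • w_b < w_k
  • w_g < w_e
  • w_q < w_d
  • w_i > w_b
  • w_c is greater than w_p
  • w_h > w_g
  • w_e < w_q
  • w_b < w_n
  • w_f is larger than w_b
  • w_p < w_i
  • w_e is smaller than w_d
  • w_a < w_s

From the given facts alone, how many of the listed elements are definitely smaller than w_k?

Directly below w_k: w_b, w_e, w_f, w_d, w_h.
One step further: w_p, w_g, w_q (8 so far).
Nothing else is reachable below w_k; 8 in all.

8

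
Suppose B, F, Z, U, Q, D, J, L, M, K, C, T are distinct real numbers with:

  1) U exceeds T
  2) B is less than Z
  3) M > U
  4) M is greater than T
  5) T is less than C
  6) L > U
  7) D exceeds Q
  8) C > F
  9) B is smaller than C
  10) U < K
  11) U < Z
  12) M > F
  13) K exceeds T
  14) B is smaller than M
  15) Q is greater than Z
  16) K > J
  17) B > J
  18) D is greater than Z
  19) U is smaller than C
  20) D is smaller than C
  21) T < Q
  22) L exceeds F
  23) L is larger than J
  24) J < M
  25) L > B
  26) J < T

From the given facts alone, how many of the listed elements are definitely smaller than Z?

4

From Z the given relations immediately reach B, U.
From those, J, T — 4 in total.
No other element is forced below Z by the given relations, so the count is 4.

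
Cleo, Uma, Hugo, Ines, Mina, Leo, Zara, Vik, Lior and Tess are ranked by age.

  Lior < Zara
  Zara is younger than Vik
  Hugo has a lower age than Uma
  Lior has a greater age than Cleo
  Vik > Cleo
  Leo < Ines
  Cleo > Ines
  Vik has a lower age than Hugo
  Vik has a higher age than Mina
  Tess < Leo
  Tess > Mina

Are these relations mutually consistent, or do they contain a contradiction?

Every relation is compatible with Mina < Tess < Leo < Ines < Cleo < Lior < Zara < Vik < Hugo < Uma; the set is consistent.

consistent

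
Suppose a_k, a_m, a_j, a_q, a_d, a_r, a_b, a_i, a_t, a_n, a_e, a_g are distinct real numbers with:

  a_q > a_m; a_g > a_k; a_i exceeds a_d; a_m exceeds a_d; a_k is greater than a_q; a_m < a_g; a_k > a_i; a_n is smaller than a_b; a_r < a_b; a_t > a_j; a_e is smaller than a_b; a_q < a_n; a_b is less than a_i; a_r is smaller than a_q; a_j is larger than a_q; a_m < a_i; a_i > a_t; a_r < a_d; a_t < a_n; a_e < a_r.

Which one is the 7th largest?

a_j

Chaining the given pairs: a_e < a_r < a_d < a_m < a_q < a_j < a_t < a_n < a_b < a_i < a_k < a_g.
The 7th largest is a_j.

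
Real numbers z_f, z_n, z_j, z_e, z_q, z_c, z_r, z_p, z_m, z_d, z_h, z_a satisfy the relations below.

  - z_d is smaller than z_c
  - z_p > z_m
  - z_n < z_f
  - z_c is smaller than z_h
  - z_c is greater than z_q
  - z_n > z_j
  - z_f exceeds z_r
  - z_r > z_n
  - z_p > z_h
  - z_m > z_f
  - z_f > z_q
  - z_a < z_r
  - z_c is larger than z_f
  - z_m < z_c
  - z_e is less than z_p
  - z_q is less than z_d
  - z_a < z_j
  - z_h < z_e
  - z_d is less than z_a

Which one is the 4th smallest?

z_j

Piecing the relations together gives one ordering: z_q < z_d < z_a < z_j < z_n < z_r < z_f < z_m < z_c < z_h < z_e < z_p.
Counting 4 from the smallest end gives z_j.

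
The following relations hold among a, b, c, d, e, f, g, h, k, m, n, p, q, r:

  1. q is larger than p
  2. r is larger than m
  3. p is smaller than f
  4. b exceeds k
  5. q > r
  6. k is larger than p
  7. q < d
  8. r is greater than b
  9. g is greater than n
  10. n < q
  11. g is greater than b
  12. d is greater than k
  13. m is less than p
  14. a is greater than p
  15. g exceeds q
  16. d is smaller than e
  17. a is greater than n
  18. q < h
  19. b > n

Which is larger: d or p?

The relevant relations are p < k; k < b; b < r; r < q; q < d.
Chaining these gives p < k < b < r < q < d.
So p < d; d is the larger of the two.

d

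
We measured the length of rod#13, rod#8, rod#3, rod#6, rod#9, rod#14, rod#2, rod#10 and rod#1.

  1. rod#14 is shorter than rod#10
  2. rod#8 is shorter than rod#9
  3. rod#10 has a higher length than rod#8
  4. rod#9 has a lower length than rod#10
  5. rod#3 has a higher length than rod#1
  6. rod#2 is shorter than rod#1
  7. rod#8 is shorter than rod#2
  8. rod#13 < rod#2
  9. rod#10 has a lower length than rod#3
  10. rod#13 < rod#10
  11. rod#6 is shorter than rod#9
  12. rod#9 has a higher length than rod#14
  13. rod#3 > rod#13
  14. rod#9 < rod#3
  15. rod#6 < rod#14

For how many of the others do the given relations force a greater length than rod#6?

Directly above rod#6: rod#14, rod#9.
One step further: rod#10, rod#3 (4 so far).
No other element is forced above rod#6 by the given relations, so the count is 4.

4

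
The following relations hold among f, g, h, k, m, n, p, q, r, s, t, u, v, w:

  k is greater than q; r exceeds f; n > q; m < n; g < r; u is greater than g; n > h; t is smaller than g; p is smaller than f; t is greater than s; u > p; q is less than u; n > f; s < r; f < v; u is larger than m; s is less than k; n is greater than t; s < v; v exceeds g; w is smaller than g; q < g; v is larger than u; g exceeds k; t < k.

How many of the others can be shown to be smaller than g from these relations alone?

Directly below g: q, t, k, w.
One step further: s (5 so far).
Nothing else is reachable below g; 5 in all.

5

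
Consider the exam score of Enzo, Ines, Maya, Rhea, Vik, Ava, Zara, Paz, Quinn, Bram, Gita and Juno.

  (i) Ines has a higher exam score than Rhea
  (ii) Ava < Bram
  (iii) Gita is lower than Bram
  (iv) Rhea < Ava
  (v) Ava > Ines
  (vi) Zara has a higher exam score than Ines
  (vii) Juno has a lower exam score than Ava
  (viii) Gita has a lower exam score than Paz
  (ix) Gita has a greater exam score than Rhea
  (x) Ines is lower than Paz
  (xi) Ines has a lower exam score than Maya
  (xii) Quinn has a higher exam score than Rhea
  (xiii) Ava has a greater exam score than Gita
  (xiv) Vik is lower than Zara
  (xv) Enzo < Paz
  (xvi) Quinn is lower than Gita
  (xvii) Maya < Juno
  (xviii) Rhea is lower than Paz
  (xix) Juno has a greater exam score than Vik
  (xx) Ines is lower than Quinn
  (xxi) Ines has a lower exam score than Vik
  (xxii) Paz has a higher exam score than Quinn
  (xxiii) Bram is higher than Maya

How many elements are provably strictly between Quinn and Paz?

The relations place Quinn below Paz. An element lies strictly between them when it is forced above Quinn and also forced below Paz.
Above Quinn: {Gita, Ava, Bram}. Below Paz: {Rhea, Enzo, Ines, Gita}.
Intersection: {Gita} — 1.

1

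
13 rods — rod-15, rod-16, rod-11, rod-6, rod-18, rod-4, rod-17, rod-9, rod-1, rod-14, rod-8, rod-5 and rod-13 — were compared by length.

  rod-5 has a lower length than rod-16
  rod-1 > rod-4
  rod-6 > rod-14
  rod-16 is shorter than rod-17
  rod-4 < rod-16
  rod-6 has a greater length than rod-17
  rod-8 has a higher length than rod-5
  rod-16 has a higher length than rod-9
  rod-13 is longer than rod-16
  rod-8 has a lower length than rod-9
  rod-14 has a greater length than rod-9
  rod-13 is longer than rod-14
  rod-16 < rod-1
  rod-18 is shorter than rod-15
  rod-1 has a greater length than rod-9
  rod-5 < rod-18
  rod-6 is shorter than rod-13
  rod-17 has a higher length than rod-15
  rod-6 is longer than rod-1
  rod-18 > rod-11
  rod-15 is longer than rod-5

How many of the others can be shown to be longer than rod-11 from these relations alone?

The elements the relations force above rod-11 are rod-18, rod-15, rod-17, rod-6, rod-13 — no chain reaches any other.
That is 5.

5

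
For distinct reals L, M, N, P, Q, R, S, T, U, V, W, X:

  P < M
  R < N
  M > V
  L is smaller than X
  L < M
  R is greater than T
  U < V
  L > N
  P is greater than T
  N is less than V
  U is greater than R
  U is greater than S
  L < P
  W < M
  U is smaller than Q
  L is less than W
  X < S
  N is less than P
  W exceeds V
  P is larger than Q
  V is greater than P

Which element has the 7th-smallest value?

Piecing the relations together gives one ordering: T < R < N < L < X < S < U < Q < P < V < W < M.
Counting 7 from the smallest end gives U.

U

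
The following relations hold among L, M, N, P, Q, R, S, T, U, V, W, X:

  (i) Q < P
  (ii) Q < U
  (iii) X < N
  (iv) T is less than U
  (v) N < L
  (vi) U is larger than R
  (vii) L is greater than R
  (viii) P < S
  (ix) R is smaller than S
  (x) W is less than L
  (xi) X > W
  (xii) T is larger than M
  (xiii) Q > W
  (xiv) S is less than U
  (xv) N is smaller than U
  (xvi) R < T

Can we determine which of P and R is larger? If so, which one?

undetermined

Following every chain through R: above R we get S, T, L, U.
P is not reached, and no chain runs the other way from P to R.
So the given relations leave the order of R and P undetermined.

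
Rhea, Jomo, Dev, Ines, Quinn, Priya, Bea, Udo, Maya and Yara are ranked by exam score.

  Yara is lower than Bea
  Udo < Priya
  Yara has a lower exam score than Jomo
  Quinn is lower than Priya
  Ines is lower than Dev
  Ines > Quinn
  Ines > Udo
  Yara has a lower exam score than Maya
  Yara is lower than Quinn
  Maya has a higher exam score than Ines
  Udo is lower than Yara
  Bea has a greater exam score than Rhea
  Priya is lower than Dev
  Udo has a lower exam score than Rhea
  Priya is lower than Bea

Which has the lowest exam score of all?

Udo

Yara is not least since Udo < Yara; Jomo is not least since Yara < Jomo; Quinn is not least since Yara < Quinn; Rhea is not least since Udo < Rhea; Priya is not least since Udo < Priya; Ines is not least since Udo < Ines; Maya is not least since Ines < Maya; Dev is not least since Priya < Dev; Bea is not least since Rhea < Bea.
Only Udo has nothing below it, so Udo is the lowest exam score.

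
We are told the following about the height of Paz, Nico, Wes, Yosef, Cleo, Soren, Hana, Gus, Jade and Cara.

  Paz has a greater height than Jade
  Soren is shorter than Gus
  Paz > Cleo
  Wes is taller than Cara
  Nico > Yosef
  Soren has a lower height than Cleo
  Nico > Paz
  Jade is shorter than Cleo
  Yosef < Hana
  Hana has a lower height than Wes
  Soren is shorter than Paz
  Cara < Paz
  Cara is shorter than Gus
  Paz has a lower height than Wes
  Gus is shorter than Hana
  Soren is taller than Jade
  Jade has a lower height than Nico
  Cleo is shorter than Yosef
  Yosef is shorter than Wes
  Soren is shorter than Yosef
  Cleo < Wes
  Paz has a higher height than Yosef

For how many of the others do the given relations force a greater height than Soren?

7

From Soren the given relations immediately reach Cleo, Yosef, Gus, Paz.
From those, Hana, Wes, Nico — 7 in total.
No other element is forced above Soren by the given relations, so the count is 7.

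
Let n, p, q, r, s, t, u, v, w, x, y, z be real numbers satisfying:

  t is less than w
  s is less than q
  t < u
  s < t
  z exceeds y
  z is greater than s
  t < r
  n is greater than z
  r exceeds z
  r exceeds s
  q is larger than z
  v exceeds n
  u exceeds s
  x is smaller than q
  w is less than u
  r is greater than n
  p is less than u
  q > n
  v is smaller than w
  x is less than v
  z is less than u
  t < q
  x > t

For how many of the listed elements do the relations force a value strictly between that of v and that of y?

The relations place y below v. An element lies strictly between them when it is forced above y and also forced below v.
Above y: {z, n, q, w, r, u}. Below v: {s, z, t, x, n}.
Intersection: {z, n} — 2.

2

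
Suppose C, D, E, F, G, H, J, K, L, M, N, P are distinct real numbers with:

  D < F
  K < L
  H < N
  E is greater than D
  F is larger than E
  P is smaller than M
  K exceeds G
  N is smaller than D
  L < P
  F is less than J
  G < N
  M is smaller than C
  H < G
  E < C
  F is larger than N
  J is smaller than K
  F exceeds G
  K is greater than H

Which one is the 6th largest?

J

The consecutive relations fix a unique order: H < G < N < D < E < F < J < K < L < P < M < C.
The 6th largest is J.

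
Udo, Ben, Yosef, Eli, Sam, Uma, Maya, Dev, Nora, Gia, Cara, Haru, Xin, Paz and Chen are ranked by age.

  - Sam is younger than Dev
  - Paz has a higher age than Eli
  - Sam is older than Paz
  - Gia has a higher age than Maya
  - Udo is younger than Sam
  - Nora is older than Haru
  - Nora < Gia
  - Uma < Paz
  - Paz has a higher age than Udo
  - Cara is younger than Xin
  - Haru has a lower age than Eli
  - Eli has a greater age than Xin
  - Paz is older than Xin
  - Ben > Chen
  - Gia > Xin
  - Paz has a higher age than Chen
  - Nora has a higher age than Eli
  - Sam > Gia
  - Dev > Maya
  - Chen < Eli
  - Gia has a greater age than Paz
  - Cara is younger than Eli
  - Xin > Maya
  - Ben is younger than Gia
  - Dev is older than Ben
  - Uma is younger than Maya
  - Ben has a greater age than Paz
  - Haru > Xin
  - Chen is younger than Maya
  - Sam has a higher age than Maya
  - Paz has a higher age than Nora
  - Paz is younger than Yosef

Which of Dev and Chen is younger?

Link the given pairs in sequence: Chen < Maya; Maya < Xin; Xin < Haru; Haru < Eli; Eli < Nora; Nora < Paz; Paz < Ben; Ben < Gia; Gia < Sam; Sam < Dev.
Chaining these gives Chen < Maya < Xin < Haru < Eli < Nora < Paz < Ben < Gia < Sam < Dev.
So Chen < Dev; Chen is the younger of the two.

Chen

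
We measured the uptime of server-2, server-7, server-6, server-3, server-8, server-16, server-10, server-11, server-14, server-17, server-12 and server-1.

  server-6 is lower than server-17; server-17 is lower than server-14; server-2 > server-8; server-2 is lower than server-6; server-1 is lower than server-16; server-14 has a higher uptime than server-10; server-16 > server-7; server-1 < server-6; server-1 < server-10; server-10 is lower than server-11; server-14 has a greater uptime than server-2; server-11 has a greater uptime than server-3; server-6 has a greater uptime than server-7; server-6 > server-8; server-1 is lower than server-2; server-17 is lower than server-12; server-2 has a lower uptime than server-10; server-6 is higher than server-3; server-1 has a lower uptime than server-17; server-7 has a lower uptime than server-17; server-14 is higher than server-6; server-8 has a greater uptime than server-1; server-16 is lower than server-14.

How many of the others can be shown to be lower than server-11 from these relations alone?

5

From server-11 the given relations immediately reach server-3, server-10.
From those, server-1, server-2 — 4 in total.
From those, server-8 — 5 in total.
No other element is forced below server-11 by the given relations, so the count is 5.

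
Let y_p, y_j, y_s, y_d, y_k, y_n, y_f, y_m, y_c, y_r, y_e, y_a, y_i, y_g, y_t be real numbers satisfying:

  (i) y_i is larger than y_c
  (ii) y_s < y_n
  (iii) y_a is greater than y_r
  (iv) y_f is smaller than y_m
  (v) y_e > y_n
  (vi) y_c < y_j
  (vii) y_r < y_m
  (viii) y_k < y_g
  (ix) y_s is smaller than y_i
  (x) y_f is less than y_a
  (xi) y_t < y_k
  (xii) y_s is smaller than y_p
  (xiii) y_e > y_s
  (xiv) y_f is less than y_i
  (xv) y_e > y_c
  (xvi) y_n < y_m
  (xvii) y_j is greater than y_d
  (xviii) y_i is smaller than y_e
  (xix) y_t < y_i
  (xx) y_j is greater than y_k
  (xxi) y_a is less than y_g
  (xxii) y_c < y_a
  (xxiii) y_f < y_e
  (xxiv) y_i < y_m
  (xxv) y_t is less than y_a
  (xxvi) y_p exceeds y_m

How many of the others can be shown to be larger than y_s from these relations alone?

From y_s the given relations immediately reach y_n, y_i, y_e, y_p.
From those, y_m — 5 in total.
No other element is forced above y_s by the given relations, so the count is 5.

5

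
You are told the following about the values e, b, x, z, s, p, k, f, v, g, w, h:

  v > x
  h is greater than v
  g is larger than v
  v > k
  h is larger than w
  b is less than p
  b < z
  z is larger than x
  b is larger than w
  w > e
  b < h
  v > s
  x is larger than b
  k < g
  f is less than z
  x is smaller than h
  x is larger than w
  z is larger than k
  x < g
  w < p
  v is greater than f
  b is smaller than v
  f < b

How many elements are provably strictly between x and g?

Chaining upward from x reaches: v, z, h.
Chaining downward from g reaches: f, s, e, w, k, b, v.
Strictly between x and g are those in both lists: v — 1 element.

1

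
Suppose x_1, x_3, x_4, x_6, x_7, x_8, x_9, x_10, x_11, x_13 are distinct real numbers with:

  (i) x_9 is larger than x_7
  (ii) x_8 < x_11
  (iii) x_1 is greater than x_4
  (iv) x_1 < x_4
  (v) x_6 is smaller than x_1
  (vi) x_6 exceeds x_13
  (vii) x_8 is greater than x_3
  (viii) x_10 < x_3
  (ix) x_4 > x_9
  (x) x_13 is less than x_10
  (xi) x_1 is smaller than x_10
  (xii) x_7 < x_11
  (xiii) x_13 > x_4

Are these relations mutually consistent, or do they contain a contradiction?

Chaining the given relations yields x_4 < x_13 < x_6 < x_1, so x_4 < x_1. But one relation states x_1 < x_4. These cannot both hold.

inconsistent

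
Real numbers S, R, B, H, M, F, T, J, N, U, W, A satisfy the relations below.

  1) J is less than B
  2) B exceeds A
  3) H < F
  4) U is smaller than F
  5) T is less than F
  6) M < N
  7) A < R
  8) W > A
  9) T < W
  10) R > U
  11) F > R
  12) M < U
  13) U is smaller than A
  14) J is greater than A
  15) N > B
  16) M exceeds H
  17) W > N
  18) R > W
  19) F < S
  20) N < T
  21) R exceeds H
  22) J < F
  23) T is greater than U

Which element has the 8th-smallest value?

Piecing the relations together gives one ordering: H < M < U < A < J < B < N < T < W < R < F < S.
Counting 8 from the smallest end gives T.

T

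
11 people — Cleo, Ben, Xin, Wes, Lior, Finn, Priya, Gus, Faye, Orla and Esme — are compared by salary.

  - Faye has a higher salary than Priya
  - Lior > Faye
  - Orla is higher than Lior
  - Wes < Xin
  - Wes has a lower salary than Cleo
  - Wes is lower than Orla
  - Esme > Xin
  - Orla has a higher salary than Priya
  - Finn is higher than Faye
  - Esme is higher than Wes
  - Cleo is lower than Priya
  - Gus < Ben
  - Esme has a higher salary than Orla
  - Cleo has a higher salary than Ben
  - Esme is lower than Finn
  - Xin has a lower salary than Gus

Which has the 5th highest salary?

Chaining the given pairs: Wes < Xin < Gus < Ben < Cleo < Priya < Faye < Lior < Orla < Esme < Finn.
Counting 5 from the largest end gives Faye.

Faye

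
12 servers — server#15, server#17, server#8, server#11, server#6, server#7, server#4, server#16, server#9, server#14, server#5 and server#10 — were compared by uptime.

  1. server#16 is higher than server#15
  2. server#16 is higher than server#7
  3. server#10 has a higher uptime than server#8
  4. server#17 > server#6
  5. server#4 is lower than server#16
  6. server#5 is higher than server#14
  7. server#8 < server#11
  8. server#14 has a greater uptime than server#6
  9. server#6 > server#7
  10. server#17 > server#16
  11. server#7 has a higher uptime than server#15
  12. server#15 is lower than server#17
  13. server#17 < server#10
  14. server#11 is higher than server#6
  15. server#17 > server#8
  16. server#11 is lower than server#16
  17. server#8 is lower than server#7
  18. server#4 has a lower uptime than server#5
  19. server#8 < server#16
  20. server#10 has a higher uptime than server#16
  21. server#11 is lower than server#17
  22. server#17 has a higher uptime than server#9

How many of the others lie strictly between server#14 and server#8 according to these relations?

2

The relations place server#8 below server#14. An element lies strictly between them when it is forced above server#8 and also forced below server#14.
Above server#8: {server#7, server#6, server#11, server#5, server#16, server#17, server#10}. Below server#14: {server#15, server#7, server#6}.
Intersection: {server#7, server#6} — 2.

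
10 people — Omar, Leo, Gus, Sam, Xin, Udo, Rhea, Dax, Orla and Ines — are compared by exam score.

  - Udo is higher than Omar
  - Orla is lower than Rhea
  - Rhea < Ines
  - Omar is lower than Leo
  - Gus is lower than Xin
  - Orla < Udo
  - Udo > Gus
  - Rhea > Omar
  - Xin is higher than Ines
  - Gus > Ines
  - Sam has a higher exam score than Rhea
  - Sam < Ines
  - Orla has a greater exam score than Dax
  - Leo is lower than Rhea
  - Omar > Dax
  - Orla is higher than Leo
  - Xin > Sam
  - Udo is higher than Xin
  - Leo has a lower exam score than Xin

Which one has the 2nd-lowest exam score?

Omar

Chaining the given pairs: Dax < Omar < Leo < Orla < Rhea < Sam < Ines < Gus < Xin < Udo.
The 2nd smallest is Omar.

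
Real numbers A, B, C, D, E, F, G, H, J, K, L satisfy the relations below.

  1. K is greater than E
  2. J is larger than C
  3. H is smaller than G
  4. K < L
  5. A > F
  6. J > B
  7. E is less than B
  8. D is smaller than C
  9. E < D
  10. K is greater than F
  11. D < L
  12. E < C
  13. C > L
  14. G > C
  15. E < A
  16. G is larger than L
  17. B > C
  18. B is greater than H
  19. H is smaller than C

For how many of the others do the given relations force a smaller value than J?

From J the given relations immediately reach C, B.
From those, H, E, D, L — 6 in total.
From those, K — 7 in total.
From those, F — 8 in total.
Nothing else is reachable below J; 8 in all.

8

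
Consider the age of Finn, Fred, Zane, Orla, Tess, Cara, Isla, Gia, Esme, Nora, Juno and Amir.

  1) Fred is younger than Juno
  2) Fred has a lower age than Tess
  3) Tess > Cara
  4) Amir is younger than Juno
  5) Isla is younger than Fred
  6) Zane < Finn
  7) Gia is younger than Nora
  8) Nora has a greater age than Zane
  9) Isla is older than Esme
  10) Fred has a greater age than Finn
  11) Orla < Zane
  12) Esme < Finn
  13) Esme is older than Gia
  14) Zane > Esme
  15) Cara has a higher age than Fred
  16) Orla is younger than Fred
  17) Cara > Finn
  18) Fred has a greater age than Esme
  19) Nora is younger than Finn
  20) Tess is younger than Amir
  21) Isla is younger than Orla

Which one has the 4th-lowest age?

Orla

Piecing the relations together gives one ordering: Gia < Esme < Isla < Orla < Zane < Nora < Finn < Fred < Cara < Tess < Amir < Juno.
Counting 4 from the smallest end gives Orla.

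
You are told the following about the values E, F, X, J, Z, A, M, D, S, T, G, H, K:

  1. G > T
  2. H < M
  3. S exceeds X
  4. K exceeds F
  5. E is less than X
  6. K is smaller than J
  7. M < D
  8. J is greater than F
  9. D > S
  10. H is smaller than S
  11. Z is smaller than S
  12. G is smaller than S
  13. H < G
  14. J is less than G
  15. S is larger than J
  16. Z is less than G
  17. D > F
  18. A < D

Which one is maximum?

Z is not greatest since Z < S; F is not greatest since F < D; T is not greatest since T < G; E is not greatest since E < X; H is not greatest since H < M; K is not greatest since K < J; A is not greatest since A < D; J is not greatest since J < G; G is not greatest since G < S; X is not greatest since X < S; M is not greatest since M < D; S is not greatest since S < D.
Only D has nothing above it, so D is the maximum.

D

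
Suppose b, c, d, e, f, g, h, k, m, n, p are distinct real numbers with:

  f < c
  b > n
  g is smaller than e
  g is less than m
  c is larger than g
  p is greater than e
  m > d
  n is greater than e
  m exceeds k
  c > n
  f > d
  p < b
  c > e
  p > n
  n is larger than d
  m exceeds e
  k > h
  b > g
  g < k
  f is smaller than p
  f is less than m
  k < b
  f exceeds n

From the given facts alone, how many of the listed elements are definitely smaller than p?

Directly below p: e, n, f.
One step further: g, d (5 so far).
No other element is forced below p by the given relations, so the count is 5.

5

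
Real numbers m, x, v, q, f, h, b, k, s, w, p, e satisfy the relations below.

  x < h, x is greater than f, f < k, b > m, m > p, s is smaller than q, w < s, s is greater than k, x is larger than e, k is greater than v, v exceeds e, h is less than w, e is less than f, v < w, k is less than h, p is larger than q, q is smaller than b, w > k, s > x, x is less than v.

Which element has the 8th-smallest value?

The consecutive relations fix a unique order: e < f < x < v < k < h < w < s < q < p < m < b.
Counting 8 from the smallest end gives s.

s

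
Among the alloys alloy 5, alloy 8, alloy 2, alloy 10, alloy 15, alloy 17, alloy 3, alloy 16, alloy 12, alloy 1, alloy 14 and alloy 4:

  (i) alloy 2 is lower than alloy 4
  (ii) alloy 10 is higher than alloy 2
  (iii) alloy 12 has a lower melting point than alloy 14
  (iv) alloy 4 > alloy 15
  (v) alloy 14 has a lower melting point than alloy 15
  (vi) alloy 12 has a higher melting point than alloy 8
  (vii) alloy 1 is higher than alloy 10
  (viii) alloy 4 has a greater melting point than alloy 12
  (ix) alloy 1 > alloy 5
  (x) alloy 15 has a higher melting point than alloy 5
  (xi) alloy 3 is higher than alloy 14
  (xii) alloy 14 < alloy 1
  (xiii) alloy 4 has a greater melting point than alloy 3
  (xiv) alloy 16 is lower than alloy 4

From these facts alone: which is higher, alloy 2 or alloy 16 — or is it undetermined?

undetermined

Following every chain through alloy 16: above alloy 16 we get alloy 4.
alloy 2 is not reached, and no chain runs the other way from alloy 2 to alloy 16.
So the given relations leave the order of alloy 16 and alloy 2 undetermined.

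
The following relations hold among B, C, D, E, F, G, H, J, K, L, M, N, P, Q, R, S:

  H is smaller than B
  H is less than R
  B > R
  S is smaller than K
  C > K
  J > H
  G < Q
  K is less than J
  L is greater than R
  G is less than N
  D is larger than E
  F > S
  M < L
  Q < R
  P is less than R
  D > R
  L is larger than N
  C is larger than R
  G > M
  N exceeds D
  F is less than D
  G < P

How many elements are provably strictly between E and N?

The relations place E below N. An element lies strictly between them when it is forced above E and also forced below N.
Above E: {D, L}. Below N: {M, S, H, G, Q, P, F, R, D}.
Intersection: {D} — 1.

1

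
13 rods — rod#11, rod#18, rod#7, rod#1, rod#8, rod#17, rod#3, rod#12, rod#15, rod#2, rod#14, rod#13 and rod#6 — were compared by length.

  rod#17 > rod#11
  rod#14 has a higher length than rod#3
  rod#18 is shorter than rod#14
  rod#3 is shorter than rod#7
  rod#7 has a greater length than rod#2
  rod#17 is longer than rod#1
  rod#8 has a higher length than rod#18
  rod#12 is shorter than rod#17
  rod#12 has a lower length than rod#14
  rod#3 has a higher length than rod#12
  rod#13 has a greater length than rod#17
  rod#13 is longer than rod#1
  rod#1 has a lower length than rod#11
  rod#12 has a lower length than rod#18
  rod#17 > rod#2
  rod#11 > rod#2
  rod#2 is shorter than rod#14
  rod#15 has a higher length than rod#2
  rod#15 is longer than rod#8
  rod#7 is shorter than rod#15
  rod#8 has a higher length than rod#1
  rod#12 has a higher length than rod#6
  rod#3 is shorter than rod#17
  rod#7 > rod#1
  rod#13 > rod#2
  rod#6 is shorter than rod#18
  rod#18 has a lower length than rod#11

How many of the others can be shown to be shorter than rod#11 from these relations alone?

From rod#11 the given relations immediately reach rod#1, rod#2, rod#18.
From those, rod#6, rod#12 — 5 in total.
Nothing else is reachable below rod#11; 5 in all.

5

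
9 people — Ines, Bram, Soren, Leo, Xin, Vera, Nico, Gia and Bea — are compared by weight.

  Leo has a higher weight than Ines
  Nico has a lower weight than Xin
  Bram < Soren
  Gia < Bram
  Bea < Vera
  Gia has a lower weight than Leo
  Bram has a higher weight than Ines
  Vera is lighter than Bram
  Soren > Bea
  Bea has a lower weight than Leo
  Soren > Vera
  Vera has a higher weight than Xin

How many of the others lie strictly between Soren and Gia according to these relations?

1

The relations place Gia below Soren. An element lies strictly between them when it is forced above Gia and also forced below Soren.
Above Gia: {Bram, Leo}. Below Soren: {Nico, Ines, Bea, Xin, Vera, Bram}.
Intersection: {Bram} — 1.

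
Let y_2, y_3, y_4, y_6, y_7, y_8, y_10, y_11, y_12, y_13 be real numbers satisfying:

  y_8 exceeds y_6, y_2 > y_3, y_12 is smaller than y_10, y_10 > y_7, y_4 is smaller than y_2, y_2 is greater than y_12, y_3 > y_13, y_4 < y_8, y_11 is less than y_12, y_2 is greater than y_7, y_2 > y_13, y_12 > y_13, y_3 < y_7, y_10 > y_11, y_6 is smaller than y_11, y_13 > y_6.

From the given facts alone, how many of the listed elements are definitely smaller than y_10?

Directly below y_10: y_11, y_12, y_7.
One step further: y_6, y_13, y_3 (6 so far).
Nothing else is reachable below y_10; 6 in all.

6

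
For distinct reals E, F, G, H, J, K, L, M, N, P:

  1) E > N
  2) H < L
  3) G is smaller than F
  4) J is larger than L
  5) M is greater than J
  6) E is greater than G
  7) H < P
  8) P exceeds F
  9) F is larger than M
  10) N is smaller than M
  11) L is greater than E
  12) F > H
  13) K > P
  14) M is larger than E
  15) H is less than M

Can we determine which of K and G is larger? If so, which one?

K

The relevant relations are G < E; E < L; L < J; J < M; M < F; F < P; P < K.
Together: G < E < L < J < M < F < P < K.
So K is larger.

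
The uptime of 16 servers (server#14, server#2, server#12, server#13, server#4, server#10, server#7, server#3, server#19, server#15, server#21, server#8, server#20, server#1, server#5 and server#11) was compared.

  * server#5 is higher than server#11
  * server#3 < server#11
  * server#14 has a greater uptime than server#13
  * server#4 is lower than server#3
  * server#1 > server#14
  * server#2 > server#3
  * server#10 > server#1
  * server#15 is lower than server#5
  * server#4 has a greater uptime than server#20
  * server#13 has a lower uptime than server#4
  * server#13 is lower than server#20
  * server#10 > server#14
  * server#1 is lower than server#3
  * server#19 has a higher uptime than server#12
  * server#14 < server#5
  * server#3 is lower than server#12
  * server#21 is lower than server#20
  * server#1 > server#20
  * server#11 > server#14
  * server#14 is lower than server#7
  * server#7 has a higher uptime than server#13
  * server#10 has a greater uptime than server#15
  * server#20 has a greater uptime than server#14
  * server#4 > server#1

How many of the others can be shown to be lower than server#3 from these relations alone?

6

Directly below server#3: server#1, server#4.
One step further: server#13, server#14, server#20 (5 so far).
One step further: server#21 (6 so far).
Nothing else is reachable below server#3; 6 in all.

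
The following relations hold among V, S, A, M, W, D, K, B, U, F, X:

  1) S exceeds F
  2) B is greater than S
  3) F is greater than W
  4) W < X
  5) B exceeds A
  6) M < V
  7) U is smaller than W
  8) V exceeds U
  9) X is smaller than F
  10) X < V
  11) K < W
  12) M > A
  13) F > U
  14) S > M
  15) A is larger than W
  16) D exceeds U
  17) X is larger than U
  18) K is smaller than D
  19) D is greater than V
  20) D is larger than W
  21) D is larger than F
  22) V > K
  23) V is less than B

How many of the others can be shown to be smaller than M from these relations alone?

The elements the relations force below M are K, U, W, A — no chain reaches any other.
That is 4.

4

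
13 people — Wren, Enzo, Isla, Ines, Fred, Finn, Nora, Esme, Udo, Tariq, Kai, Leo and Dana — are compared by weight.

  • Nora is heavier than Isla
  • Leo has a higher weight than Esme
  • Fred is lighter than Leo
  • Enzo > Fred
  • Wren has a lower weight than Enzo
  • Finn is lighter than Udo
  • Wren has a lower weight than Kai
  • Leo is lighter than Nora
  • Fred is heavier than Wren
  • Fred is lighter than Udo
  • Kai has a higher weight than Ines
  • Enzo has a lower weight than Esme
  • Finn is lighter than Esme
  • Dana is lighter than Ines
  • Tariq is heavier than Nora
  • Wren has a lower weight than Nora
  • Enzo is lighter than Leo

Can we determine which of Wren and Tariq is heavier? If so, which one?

Tariq

The relevant relations are Wren < Fred; Fred < Enzo; Enzo < Esme; Esme < Leo; Leo < Nora; Nora < Tariq.
Chaining these gives Wren < Fred < Enzo < Esme < Leo < Nora < Tariq.
So Tariq is heavier.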